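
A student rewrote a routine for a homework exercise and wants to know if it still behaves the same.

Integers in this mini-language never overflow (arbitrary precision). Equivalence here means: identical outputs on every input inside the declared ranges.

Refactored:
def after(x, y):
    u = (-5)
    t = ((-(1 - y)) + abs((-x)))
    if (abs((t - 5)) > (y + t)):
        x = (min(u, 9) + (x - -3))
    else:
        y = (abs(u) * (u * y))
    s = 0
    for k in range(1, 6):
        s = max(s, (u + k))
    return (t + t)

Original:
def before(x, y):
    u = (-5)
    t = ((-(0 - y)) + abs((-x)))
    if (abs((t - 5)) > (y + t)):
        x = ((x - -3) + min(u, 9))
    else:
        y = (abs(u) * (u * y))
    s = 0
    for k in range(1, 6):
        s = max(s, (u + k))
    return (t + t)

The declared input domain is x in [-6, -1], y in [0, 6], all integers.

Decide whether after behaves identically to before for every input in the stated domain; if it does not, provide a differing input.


The rewrite breaks on x=-6, y=0, where the results are 12 and 10.
before: u = -5; t = 6; (abs((t - 5)) > (y + t)) -> false; y = 0; s = 0; [k=1]; s = 0; [k=2]; s = 0; [k=3]; s = 0; [k=4]; s = 0; [k=5]; s = 0; return 12
after: u = -5; t = 5; (abs((t - 5)) > (y + t)) -> false; y = 0; s = 0; [k=1]; s = 0; [k=2]; s = 0; [k=3]; s = 0; [k=4]; s = 0; [k=5]; s = 0; return 10
verdict: not equivalent; witness: x=-6, y=0


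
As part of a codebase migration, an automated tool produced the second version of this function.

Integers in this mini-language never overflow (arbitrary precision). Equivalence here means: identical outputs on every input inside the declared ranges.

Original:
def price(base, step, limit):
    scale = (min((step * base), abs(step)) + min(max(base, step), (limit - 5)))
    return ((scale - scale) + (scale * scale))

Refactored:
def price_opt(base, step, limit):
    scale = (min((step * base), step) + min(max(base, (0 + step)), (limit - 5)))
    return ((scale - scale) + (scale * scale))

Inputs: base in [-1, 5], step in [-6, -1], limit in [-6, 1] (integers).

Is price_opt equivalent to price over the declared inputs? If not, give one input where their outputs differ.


Consider the input base=-1, step=-6, limit=-6.
price: scale=-5, then returns 25
price_opt: scale=-17, then returns 289
25 vs 289 — the two versions disagree here.
verdict: not equivalent; witness: base=-1, step=-6, limit=-6


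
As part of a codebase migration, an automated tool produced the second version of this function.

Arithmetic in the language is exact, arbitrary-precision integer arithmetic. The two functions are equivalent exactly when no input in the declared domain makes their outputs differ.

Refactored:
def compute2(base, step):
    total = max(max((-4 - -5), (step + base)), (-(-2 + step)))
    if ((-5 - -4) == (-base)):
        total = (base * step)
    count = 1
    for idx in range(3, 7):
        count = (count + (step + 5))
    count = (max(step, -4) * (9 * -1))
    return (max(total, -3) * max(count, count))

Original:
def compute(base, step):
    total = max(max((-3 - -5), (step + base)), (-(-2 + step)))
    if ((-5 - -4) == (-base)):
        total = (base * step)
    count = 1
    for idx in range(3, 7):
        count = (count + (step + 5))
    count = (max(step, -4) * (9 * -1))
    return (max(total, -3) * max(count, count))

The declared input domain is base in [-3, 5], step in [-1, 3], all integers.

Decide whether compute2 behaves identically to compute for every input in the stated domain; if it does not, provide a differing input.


Try base=-3, step=1.
compute: total = 2; ((-5 - -4) == (-base)) -> false; count = 1; [idx=3]; count = 7; [idx=4]; count = 13; [idx=5]; count = 19; [idx=6]; count = 25; count = -9; return -18
compute2: total = 1; ((-5 - -4) == (-base)) -> false; count = 1; [idx=3]; count = 7; [idx=4]; count = 13; [idx=5]; count = 19; [idx=6]; count = 25; count = -9; return -9
-18 vs -9 — the two versions disagree here.
verdict: not equivalent; witness: base=-3, step=1


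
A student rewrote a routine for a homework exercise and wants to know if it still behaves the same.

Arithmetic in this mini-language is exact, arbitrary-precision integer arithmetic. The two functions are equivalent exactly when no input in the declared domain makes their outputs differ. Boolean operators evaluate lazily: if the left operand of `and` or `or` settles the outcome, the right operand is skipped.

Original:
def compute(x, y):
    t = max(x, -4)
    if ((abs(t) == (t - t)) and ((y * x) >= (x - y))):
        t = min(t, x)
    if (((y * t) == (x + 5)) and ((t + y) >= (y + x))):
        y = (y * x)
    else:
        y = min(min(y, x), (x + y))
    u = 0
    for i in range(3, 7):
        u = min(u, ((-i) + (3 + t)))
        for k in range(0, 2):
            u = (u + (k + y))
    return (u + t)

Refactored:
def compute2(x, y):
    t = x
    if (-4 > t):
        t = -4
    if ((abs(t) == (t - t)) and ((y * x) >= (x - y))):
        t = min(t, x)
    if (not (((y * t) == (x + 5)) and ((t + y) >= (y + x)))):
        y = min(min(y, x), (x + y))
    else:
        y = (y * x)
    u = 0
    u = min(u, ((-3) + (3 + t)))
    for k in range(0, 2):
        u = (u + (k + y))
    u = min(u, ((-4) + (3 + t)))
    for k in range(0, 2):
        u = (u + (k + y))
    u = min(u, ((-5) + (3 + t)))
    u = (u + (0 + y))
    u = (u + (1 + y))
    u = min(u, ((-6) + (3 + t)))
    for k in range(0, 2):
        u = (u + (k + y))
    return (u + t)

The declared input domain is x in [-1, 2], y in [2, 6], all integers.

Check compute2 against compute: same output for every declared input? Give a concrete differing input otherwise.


Reading the diff, among the changes: comparison usage differs; and constant usage differs; and statement counts differ; and loop structure differs; and min/max/abs usage differs; and boolean connective usage differs; and arithmetic usage differs; and local variable names differ; and branching structure differs.
Tracing x=2, y=2: compute: t=2, then ((abs(t) == (t - t)) and ((y * x) >= (x - y))) is false, then (((y * t) == (x + 5)) and ((t + y) >= (y + x))) is false, then y=2, then u=0, then (i=3), then u=0, then (k=0), then u=2, then (k=1), then u=5, then (i=4), then u=1, then (k=0), then u=3, then (k=1), then u=6, then (i=5), then u=0, then (k=0), then u=2, then (k=1), then u=5, then (i=6), then u=-1, then (k=0), then u=1, then (k=1), then u=4, then returns 6 | compute2: t=2, then (-4 > t) is false, then ((abs(t) == (t - t)) and ((y * x) >= (x - y))) is false, then (not (((y * t) == (x + 5)) and ((t + y) >= (y + x)))) is true, then y=2, then u=0, then u=0, then (k=0), then u=2, then (k=1), then u=5, then u=1, then (k=0), then u=3, then (k=1), then u=6, then u=0, then u=2, then u=5, then u=-1, then (k=0), then u=1, then (k=1), then u=4, then returns 6 — matching result 6.
An exhaustive pass over the 20 declared inputs shows identical outputs.
verdict: equivalent


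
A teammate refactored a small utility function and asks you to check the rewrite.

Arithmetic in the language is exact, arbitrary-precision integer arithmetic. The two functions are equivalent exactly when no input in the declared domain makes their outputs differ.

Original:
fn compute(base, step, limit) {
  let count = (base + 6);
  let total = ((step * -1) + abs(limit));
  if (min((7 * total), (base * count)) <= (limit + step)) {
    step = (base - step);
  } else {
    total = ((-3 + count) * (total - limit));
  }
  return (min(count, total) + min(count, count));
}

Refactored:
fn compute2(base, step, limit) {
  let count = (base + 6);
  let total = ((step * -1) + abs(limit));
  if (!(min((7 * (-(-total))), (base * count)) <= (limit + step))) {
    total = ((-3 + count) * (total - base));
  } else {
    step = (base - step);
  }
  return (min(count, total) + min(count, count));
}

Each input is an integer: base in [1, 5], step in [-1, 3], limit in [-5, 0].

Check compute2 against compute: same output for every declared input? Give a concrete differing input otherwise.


Not equivalent: base=1, step=-1, limit=-1 separates them (14 vs 11).
compute: count := 7 | total := 2 | (min((7 * total), (base * count)) <= (limit + step)): false | total := 12 | result 14
compute2: count := 7 | total := 2 | (!(min((7 * (-(-total))), (base * count)) <= (limit + step))): true | total := 4 | result 11
verdict: not equivalent; witness: base=1, step=-1, limit=-1


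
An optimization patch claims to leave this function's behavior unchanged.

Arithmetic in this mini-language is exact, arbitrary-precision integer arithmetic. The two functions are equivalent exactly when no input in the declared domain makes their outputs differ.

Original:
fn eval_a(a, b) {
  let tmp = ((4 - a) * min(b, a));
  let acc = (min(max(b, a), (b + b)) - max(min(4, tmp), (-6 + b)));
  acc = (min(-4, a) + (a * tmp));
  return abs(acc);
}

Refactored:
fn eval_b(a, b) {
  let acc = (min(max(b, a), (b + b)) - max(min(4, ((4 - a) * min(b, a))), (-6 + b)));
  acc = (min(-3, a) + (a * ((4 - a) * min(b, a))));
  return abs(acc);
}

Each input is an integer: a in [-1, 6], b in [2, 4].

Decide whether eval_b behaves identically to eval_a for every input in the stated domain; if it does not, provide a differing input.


Take a=-1, b=2.
eval_a: tmp becomes -5; next acc becomes 6; next acc becomes 1; next final value 1
eval_b: acc becomes 6; next acc becomes 2; next final value 2
1 against 2: the behavior changed.
verdict: not equivalent; witness: a=-1, b=2


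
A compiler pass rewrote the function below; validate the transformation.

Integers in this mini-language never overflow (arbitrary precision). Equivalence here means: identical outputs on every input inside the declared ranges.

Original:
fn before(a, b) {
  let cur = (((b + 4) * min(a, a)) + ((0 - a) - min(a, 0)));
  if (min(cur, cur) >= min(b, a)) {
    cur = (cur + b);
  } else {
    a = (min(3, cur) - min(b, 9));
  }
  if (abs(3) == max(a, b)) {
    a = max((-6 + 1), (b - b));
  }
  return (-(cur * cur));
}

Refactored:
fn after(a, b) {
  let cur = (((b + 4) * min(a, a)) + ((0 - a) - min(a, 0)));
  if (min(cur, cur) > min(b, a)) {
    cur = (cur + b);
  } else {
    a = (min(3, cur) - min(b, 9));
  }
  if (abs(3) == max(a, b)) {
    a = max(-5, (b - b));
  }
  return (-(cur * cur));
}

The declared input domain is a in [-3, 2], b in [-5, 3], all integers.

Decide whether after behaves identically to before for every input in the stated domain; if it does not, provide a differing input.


Not equivalent: a=-3, b=-1 separates them (-16 vs -9).
before: cur := -3 | (min(cur, cur) >= min(b, a)): true | cur := -4 | (abs(3) == max(a, b)): false | result -16
after: cur := -3 | (min(cur, cur) > min(b, a)): false | a := -2 | (abs(3) == max(a, b)): false | result -9
verdict: not equivalent; witness: a=-3, b=-1


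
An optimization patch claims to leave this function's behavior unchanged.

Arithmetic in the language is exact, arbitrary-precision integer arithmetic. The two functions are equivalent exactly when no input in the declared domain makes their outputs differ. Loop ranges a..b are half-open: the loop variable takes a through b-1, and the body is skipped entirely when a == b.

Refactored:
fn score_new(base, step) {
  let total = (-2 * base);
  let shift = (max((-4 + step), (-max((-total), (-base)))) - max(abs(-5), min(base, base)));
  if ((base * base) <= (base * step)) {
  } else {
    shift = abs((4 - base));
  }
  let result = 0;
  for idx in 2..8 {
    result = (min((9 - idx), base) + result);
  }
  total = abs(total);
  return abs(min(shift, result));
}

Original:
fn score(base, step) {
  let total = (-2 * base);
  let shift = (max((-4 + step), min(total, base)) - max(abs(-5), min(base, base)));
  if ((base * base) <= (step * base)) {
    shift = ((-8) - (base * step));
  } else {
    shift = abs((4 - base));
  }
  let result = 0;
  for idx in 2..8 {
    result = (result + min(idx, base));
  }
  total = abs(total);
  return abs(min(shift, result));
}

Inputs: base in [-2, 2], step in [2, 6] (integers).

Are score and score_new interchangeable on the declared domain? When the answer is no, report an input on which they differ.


Evaluate both at base=0, step=2.
score: total = 0; shift = -5; ((base * base) <= (step * base)) -> true; shift = -8; result = 0; [idx=2]; result = 0; [idx=3]; result = 0; [idx=4]; result = 0; [idx=5]; result = 0; [idx=6]; result = 0; [idx=7]; result = 0; total = 0; return 8
score_new: total = 0; shift = -5; ((base * base) <= (base * step)) -> true; result = 0; [idx=2]; result = 0; [idx=3]; result = 0; [idx=4]; result = 0; [idx=5]; result = 0; [idx=6]; result = 0; [idx=7]; result = 0; total = 0; return 5
8 != 5, so the rewrite changes behavior.
verdict: not equivalent; witness: base=0, step=2


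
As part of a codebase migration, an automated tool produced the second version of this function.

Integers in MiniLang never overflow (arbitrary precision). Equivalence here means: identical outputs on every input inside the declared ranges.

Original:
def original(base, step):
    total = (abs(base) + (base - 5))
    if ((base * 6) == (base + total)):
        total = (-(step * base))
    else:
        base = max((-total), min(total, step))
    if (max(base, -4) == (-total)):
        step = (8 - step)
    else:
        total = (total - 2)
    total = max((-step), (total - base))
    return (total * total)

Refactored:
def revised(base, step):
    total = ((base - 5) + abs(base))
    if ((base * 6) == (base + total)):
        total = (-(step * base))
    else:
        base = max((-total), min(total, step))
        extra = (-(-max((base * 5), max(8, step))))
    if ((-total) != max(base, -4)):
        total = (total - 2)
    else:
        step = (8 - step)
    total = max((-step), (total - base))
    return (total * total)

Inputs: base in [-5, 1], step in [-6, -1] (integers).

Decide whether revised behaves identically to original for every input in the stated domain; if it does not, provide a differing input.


Reading the diff, among the changes: comparison usage differs, plus local variable names differ, plus min/max/abs usage differs, plus arithmetic usage differs, plus constant usage differs, plus statement counts differ.
One worked example (base=-1, step=-5) — original: total becomes -5; next ((base * 6) == (base + total)) evaluates to true; next total becomes -5; next (max(base, -4) == (-total)) evaluates to false; next total becomes -7; next total becomes 5; next final value 25; revised: total becomes -5; next ((base * 6) == (base + total)) evaluates to true; next total becomes -5; next ((-total) != max(base, -4)) evaluates to true; next total becomes -7; next total becomes 5; next final value 25; agreement on 25.
Across all 42 domain points the two functions coincide.
verdict: equivalent


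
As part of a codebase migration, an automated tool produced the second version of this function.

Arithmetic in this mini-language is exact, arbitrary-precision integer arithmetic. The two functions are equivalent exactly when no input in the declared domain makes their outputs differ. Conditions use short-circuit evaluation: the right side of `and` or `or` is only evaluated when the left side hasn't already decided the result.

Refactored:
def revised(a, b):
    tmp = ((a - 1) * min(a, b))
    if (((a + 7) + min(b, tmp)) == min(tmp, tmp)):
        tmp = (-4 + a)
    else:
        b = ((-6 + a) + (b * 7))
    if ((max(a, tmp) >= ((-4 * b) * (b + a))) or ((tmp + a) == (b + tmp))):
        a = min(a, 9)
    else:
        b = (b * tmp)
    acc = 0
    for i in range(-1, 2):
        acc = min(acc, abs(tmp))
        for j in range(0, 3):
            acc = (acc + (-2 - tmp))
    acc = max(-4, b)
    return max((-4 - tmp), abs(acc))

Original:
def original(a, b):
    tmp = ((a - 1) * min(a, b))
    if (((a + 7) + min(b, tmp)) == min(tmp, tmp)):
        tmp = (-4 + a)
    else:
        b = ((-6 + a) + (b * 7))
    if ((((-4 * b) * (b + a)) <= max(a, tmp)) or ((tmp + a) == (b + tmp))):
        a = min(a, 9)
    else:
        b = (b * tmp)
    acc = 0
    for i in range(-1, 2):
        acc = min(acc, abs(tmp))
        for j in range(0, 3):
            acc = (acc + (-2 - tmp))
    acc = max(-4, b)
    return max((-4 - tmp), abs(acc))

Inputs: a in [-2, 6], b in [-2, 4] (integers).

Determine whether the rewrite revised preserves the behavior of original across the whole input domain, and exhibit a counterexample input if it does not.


This is a faithful refactor — comparison usage differs, but the computed results match everywhere.
Spot check at a=0, b=4 — original: tmp=0, then (((a + 7) + min(b, tmp)) == min(tmp, tmp)) is false, then b=22, then ((((-4 * b) * (b + a)) <= max(a, tmp)) or ((tmp + a) == (b + tmp))) is true, then a=0, then acc=0, then (i=-1), then acc=0, then (j=0), then acc=-2, then (j=1), then acc=-4, then (j=2), then acc=-6, then (i=0), then acc=-6, then (j=0), then acc=-8, then (j=1), then acc=-10, then (j=2), then acc=-12, then (i=1), then acc=-12, then (j=0), then acc=-14, then (j=1), then acc=-16, then (j=2), then acc=-18, then acc=22, then returns 22. revised: tmp=0, then (((a + 7) + min(b, tmp)) == min(tmp, tmp)) is false, then b=22, then ((max(a, tmp) >= ((-4 * b) * (b + a))) or ((tmp + a) == (b + tmp))) is true, then a=0, then acc=0, then (i=-1), then acc=0, then (j=0), then acc=-2, then (j=1), then acc=-4, then (j=2), then acc=-6, then (i=0), then acc=-6, then (j=0), then acc=-8, then (j=1), then acc=-10, then (j=2), then acc=-12, then (i=1), then acc=-12, then (j=0), then acc=-14, then (j=1), then acc=-16, then (j=2), then acc=-18, then acc=22, then returns 22. Both give 22.
Every one of the 63 inputs gives matching results.
verdict: equivalent


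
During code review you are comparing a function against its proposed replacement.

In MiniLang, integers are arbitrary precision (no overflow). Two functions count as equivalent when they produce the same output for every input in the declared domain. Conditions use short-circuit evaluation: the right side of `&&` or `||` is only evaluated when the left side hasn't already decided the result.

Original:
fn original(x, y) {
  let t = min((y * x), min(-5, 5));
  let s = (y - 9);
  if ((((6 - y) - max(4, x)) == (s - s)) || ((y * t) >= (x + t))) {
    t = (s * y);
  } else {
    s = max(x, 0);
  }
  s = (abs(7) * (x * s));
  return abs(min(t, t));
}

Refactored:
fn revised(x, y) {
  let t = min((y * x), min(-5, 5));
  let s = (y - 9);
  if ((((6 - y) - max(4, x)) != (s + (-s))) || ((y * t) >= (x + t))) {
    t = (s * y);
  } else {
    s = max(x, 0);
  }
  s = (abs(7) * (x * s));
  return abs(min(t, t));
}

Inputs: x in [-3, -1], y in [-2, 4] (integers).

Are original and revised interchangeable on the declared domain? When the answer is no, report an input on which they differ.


Not equivalent: x=-3, y=2 separates them (14 vs 6).
original: t := -6 | s := -7 | ((((6 - y) - max(4, x)) == (s - s)) || ((y * t) >= (x + t))): true | t := -14 | s := 147 | result 14
revised: t := -6 | s := -7 | ((((6 - y) - max(4, x)) != (s + (-s))) || ((y * t) >= (x + t))): false | s := 0 | s := 0 | result 6
verdict: not equivalent; witness: x=-3, y=2


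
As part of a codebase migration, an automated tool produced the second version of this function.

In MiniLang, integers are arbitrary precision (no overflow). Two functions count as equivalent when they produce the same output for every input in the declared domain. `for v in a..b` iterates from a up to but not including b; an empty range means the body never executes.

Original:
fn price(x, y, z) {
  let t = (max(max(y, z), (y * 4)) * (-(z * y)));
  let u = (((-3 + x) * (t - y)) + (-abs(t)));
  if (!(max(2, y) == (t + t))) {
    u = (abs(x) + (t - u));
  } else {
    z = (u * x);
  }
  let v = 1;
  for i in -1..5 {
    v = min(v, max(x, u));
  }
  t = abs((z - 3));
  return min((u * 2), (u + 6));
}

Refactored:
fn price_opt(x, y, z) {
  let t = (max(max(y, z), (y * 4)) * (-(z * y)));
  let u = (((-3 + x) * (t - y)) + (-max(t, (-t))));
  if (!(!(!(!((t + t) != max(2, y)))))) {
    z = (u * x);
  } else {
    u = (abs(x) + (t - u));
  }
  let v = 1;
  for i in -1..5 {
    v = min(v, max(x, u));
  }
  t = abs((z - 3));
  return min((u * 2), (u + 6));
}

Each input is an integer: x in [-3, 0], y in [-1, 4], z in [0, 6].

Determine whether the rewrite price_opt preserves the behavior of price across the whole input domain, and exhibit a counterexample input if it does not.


Take x=-3, y=-1, z=0.
price: t becomes 0; next u becomes -6; next (!(max(2, y) == (t + t))) evaluates to true; next u becomes 9; next v becomes 1; next at i=-1:; next v becomes 1; next at i=0:; next v becomes 1; next at i=1:; next v becomes 1; next at i=2:; next v becomes 1; next at i=3:; next v becomes 1; next at i=4:; next v becomes 1; next t becomes 3; next final value 15
price_opt: t becomes 0; next u becomes -6; next (!(!(!(!((t + t) != max(2, y)))))) evaluates to true; next z becomes 18; next v becomes 1; next at i=-1:; next v becomes -3; next at i=0:; next v becomes -3; next at i=1:; next v becomes -3; next at i=2:; next v becomes -3; next at i=3:; next v becomes -3; next at i=4:; next v becomes -3; next t becomes 15; next final value -12
15 vs -12 — the two versions disagree here.
verdict: not equivalent; witness: x=-3, y=-1, z=0


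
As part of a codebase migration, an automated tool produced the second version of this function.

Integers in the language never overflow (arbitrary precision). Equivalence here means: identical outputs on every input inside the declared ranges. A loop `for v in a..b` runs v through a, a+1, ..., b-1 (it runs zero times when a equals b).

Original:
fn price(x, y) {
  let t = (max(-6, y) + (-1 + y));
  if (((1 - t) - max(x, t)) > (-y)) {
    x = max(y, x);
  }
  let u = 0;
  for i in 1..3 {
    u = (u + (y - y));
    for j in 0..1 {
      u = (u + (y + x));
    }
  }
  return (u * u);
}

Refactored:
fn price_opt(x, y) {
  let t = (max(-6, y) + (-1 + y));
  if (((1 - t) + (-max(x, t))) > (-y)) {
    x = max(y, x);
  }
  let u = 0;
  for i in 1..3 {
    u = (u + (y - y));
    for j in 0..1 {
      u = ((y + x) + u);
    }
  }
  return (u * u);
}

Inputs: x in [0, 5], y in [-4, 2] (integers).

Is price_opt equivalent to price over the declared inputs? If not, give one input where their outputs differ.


Differences: arithmetic usage differs — yet all 42 inputs agree.
verdict: equivalent


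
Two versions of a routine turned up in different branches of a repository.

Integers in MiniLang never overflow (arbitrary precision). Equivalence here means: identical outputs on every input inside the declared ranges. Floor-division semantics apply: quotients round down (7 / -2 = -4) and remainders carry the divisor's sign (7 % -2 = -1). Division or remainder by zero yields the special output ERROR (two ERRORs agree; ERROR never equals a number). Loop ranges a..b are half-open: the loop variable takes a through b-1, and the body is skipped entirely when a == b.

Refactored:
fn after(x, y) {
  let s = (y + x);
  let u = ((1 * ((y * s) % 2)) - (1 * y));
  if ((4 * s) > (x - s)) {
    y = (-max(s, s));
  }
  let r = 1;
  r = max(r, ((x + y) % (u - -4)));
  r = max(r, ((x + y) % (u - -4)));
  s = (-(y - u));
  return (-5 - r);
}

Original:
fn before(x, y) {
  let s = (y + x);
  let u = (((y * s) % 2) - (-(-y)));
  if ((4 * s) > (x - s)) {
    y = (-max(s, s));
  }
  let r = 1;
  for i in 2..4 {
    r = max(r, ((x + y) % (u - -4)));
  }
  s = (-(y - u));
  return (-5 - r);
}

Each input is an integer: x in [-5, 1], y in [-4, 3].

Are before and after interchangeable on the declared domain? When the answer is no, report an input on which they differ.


Comparing the listings, the differences include: loop structure differs, arithmetic usage differs, local variable names differ, constant usage differs, min/max/abs usage differs.
Spot check at x=-2, y=-3 — before: s=-5, then u=4, then ((4 * s) > (x - s)) is false, then r=1, then (i=2), then r=3, then (i=3), then r=3, then s=7, then returns -8. after: s=-5, then u=4, then ((4 * s) > (x - s)) is false, then r=1, then r=3, then r=3, then s=7, then returns -8. Both give -8.
Checked all 56 inputs in the declared domain: the outputs agree on every one.
verdict: equivalent


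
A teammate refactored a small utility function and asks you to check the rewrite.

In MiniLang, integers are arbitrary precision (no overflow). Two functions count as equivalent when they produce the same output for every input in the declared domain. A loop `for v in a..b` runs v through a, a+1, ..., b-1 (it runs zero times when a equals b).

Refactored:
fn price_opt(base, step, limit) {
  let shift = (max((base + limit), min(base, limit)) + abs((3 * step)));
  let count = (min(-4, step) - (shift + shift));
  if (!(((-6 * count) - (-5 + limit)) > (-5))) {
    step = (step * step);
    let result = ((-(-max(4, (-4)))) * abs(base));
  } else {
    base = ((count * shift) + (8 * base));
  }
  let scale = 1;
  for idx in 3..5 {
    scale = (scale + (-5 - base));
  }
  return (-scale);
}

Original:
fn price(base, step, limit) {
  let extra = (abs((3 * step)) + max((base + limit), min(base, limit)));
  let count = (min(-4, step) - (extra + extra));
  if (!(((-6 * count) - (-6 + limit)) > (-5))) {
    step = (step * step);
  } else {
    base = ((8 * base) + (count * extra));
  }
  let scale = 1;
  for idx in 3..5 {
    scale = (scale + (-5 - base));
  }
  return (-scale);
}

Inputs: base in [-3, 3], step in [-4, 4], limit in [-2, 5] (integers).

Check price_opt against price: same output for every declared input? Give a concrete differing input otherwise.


Not equivalent: base=-3, step=0, limit=-2 separates them (-51 vs 3).
price: extra = -3; count = 2; (!(((-6 * count) - (-6 + limit)) > (-5))) -> false; base = -30; scale = 1; [idx=3]; scale = 26; [idx=4]; scale = 51; return -51
price_opt: shift = -3; count = 2; (!(((-6 * count) - (-5 + limit)) > (-5))) -> true; step = 0; result = 12; scale = 1; [idx=3]; scale = -1; [idx=4]; scale = -3; return 3
verdict: not equivalent; witness: base=-3, step=0, limit=-2


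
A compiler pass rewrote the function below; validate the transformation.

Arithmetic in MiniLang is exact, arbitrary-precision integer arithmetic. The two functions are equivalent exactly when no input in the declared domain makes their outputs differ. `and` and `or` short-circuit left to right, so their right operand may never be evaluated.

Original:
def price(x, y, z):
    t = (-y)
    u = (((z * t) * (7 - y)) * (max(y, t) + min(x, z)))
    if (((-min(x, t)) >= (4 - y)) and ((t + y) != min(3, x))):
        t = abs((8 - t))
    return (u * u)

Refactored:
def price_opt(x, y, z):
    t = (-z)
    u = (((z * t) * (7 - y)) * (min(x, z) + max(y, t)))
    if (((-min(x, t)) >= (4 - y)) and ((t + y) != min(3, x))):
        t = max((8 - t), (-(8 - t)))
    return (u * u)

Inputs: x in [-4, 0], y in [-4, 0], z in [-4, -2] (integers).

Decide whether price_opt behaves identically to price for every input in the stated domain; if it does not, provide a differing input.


These are not equivalent — on x=-4, y=-4, z=-3 the outputs split (0 vs 9801).
price: t=4, then u=0, then (((-min(x, t)) >= (4 - y)) and ((t + y) != min(3, x))) is false, then returns 0
price_opt: t=3, then u=99, then (((-min(x, t)) >= (4 - y)) and ((t + y) != min(3, x))) is false, then returns 9801
verdict: not equivalent; witness: x=-4, y=-4, z=-3


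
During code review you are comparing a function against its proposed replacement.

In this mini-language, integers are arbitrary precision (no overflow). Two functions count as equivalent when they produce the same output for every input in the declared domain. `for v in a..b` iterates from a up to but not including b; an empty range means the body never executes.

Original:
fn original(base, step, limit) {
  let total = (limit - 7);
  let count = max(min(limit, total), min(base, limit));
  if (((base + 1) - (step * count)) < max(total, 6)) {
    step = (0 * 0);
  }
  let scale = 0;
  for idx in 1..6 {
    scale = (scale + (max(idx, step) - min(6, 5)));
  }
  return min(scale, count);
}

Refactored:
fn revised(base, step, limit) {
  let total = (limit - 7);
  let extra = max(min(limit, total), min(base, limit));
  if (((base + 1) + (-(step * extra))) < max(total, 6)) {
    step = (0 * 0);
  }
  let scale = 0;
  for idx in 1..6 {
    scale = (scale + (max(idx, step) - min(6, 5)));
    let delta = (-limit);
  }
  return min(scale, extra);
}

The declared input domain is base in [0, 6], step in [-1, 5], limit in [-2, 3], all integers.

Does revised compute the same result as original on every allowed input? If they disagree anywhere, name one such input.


Side by side, the visible changes include: statement counts differ; arithmetic usage differs; local variable names differ.
Spot check at base=3, step=1, limit=3 — original: total = -4; count = 3; (((base + 1) - (step * count)) < max(total, 6)) -> true; step = 0; scale = 0; [idx=1]; scale = -4; [idx=2]; scale = -7; [idx=3]; scale = -9; [idx=4]; scale = -10; [idx=5]; scale = -10; return -10. revised: total = -4; extra = 3; (((base + 1) + (-(step * extra))) < max(total, 6)) -> true; step = 0; scale = 0; [idx=1]; scale = -4; delta = -3; [idx=2]; scale = -7; delta = -3; [idx=3]; scale = -9; delta = -3; [idx=4]; scale = -10; delta = -3; [idx=5]; scale = -10; delta = -3; return -10. Both give -10.
Sweeping the whole domain (294 inputs) finds no disagreement.
verdict: equivalent


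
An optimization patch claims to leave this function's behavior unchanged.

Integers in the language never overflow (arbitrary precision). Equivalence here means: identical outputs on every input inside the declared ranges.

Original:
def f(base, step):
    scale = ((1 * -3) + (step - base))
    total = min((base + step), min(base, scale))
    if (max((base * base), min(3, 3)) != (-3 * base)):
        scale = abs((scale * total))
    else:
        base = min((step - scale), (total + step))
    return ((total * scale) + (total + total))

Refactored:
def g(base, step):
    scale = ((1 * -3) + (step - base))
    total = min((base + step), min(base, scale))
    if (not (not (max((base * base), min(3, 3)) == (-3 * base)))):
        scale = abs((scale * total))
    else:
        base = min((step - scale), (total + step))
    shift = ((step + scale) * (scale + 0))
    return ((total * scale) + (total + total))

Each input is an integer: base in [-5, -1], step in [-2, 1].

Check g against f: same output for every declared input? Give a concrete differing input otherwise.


Consider the input base=-5, step=-1.
f: scale=1, then total=-6, then (max((base * base), min(3, 3)) != (-3 * base)) is true, then scale=6, then returns -48
g: scale=1, then total=-6, then (not (not (max((base * base), min(3, 3)) == (-3 * base)))) is false, then base=-7, then shift=0, then returns -18
-48 != -18, so the rewrite changes behavior.
verdict: not equivalent; witness: base=-5, step=-1


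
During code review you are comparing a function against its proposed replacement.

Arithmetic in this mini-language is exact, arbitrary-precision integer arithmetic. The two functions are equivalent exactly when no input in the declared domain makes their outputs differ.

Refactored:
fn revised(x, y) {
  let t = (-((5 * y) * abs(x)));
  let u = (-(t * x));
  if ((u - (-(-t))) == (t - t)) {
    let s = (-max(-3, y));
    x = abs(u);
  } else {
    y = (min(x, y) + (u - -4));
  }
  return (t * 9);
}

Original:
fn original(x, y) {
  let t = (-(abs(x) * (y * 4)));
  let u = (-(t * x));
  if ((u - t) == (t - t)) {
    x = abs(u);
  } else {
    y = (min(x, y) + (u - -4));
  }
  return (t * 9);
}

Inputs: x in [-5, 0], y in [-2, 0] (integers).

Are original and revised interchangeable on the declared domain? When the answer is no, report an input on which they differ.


These are not equivalent — on x=-5, y=-2 the outputs split (360 vs 450).
original: t becomes 40; next u becomes 200; next ((u - t) == (t - t)) evaluates to false; next y becomes 199; next final value 360
revised: t becomes 50; next u becomes 250; next ((u - (-(-t))) == (t - t)) evaluates to false; next y becomes 249; next final value 450
verdict: not equivalent; witness: x=-5, y=-2


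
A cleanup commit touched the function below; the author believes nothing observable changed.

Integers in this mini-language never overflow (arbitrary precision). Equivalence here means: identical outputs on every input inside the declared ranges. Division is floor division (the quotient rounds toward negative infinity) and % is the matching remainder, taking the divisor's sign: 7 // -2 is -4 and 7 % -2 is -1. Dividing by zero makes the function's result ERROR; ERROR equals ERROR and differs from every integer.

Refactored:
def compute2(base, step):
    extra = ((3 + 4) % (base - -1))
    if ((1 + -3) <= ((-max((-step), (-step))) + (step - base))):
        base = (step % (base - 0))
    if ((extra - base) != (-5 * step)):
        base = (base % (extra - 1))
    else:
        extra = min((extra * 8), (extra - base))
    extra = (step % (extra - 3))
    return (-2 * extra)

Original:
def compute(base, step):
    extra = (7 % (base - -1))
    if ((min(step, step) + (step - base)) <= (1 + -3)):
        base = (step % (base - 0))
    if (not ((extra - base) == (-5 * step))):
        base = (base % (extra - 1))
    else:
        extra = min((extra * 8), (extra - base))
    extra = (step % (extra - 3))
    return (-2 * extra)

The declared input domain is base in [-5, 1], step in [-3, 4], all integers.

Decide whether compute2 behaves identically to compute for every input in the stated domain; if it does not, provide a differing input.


These are not equivalent — on base=0, step=-3 the outputs split (ERROR vs 0).
compute: extra becomes 0; next ((min(step, step) + (step - base)) <= (1 + -3)) evaluates to true; next hits division by zero so the output is ERROR
compute2: extra becomes 0; next ((1 + -3) <= ((-max((-step), (-step))) + (step - base))) evaluates to false; next ((extra - base) != (-5 * step)) evaluates to true; next base becomes 0; next extra becomes 0; next final value 0
verdict: not equivalent; witness: base=0, step=-3


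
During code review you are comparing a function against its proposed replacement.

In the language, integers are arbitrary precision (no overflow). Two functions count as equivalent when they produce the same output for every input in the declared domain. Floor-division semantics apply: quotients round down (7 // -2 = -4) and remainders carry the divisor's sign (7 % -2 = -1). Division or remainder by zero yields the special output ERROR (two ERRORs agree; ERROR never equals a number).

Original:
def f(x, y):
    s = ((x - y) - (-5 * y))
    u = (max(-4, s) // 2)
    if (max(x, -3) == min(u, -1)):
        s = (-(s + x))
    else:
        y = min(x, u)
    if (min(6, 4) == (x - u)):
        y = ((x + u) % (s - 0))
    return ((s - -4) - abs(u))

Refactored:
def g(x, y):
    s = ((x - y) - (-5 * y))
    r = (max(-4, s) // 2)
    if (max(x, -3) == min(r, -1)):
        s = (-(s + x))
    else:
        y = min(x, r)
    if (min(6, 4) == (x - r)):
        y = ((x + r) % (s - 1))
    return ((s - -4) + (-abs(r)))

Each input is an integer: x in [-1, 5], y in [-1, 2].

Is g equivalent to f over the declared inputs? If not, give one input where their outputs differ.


The rewrite breaks on x=4, y=-1, where the results are ERROR and 4.
f: s := 0 | u := 0 | (max(x, -3) == min(u, -1)): false | y := 0 | (min(6, 4) == (x - u)): true | divide-by-zero, output ERROR
g: s := 0 | r := 0 | (max(x, -3) == min(r, -1)): false | y := 0 | (min(6, 4) == (x - r)): true | y := 0 | result 4
verdict: not equivalent; witness: x=4, y=-1


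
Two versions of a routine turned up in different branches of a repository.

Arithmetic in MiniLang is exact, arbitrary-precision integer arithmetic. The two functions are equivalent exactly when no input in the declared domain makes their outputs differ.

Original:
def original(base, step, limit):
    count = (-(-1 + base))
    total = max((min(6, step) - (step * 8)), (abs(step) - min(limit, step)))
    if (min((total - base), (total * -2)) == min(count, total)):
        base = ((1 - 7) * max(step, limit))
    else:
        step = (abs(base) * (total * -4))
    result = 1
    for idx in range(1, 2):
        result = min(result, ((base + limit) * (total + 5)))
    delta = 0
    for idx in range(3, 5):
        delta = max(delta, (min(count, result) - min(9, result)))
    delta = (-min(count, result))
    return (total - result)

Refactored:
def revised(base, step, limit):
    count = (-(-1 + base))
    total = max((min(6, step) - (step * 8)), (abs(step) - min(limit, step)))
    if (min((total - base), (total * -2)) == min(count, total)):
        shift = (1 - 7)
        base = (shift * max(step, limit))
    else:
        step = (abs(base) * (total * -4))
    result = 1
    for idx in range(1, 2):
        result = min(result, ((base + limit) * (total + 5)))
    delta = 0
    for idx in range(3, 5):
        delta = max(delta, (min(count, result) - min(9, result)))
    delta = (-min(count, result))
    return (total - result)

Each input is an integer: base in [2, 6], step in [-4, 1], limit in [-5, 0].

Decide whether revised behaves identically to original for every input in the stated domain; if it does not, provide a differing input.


This is a faithful refactor — statement counts differ, local variable names differ, but the computed results match everywhere.
As a probe, take base=6, step=-4, limit=-3: original runs count := -5 | total := 28 | (min((total - base), (total * -2)) == min(count, total)): false | step := -672 | result := 1 | iter idx=1: | result := 1 | delta := 0 | iter idx=3: | delta := 0 | iter idx=4: | delta := 0 | delta := 5 | result 27; revised runs count := -5 | total := 28 | (min((total - base), (total * -2)) == min(count, total)): false | step := -672 | result := 1 | iter idx=1: | result := 1 | delta := 0 | iter idx=3: | delta := 0 | iter idx=4: | delta := 0 | delta := 5 | result 27; both end at 27.
Sweeping the whole domain (180 inputs) finds no disagreement.
verdict: equivalent


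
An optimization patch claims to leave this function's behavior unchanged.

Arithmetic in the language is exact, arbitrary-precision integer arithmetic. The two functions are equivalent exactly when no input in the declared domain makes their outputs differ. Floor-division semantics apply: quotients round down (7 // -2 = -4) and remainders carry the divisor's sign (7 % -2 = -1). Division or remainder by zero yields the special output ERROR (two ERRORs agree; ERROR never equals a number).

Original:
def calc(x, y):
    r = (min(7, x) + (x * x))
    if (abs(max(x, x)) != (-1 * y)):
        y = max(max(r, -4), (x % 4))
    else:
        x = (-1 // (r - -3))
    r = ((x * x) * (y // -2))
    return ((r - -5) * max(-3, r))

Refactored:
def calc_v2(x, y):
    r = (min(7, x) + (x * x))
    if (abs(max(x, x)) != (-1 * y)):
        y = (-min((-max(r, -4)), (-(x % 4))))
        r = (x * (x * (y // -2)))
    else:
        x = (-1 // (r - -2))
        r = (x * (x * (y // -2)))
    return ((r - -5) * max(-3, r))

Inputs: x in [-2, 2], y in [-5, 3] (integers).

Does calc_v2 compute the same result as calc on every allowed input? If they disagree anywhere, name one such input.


Equivalent. Although `-3` became `-2`, no input in the stated domain can expose it.
Sweeping the whole domain (45 inputs) finds no disagreement.
As a probe, take x=0, y=-4: calc runs r becomes 0; next (abs(max(x, x)) != (-1 * y)) evaluates to true; next y becomes 0; next r becomes 0; next final value 0; calc_v2 runs r becomes 0; next (abs(max(x, x)) != (-1 * y)) evaluates to true; next y becomes 0; next r becomes 0; next final value 0; both end at 0.
verdict: equivalent


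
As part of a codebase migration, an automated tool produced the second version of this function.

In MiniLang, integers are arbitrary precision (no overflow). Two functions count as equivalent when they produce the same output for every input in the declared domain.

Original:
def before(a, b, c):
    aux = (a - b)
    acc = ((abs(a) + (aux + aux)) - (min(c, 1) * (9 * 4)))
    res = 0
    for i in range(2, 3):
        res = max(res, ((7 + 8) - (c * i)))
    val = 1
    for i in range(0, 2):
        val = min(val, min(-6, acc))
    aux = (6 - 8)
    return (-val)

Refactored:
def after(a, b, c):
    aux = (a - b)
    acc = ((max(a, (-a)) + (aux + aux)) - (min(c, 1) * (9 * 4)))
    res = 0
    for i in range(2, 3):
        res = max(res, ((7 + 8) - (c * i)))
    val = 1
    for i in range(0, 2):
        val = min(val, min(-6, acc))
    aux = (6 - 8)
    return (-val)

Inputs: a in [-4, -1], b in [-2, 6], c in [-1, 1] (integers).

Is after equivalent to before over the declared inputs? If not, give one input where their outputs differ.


The two are interchangeable: min/max/abs usage differs, and every declared input agrees.
As a probe, take a=-3, b=2, c=-1: before runs aux := -5 | acc := 29 | res := 0 | iter i=2: | res := 17 | val := 1 | iter i=0: | val := -6 | iter i=1: | val := -6 | aux := -2 | result 6; after runs aux := -5 | acc := 29 | res := 0 | iter i=2: | res := 17 | val := 1 | iter i=0: | val := -6 | iter i=1: | val := -6 | aux := -2 | result 6; both end at 6.
Across all 108 domain points the two functions coincide.
verdict: equivalent
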